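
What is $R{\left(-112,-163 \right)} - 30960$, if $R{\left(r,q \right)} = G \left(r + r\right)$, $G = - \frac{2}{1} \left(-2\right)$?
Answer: $-31856$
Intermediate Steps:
$G = 4$ ($G = \left(-2\right) 1 \left(-2\right) = \left(-2\right) \left(-2\right) = 4$)
$R{\left(r,q \right)} = 8 r$ ($R{\left(r,q \right)} = 4 \left(r + r\right) = 4 \cdot 2 r = 8 r$)
$R{\left(-112,-163 \right)} - 30960 = 8 \left(-112\right) - 30960 = -896 - 30960 = -31856$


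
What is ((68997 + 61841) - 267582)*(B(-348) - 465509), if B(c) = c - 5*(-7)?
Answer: 63698363568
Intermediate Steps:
B(c) = 35 + c (B(c) = c + 35 = 35 + c)
((68997 + 61841) - 267582)*(B(-348) - 465509) = ((68997 + 61841) - 267582)*((35 - 348) - 465509) = (130838 - 267582)*(-313 - 465509) = -136744*(-465822) = 63698363568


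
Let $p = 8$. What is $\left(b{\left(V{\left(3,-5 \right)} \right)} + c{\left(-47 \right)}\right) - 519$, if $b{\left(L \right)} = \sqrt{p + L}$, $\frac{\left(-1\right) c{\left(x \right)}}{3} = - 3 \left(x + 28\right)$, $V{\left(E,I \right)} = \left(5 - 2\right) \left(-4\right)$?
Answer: $-690 + 2 i \approx -690.0 + 2.0 i$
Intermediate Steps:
$V{\left(E,I \right)} = -12$ ($V{\left(E,I \right)} = 3 \left(-4\right) = -12$)
$c{\left(x \right)} = 252 + 9 x$ ($c{\left(x \right)} = - 3 \left(- 3 \left(x + 28\right)\right) = - 3 \left(- 3 \left(28 + x\right)\right) = - 3 \left(-84 - 3 x\right) = 252 + 9 x$)
$b{\left(L \right)} = \sqrt{8 + L}$
$\left(b{\left(V{\left(3,-5 \right)} \right)} + c{\left(-47 \right)}\right) - 519 = \left(\sqrt{8 - 12} + \left(252 + 9 \left(-47\right)\right)\right) - 519 = \left(\sqrt{-4} + \left(252 - 423\right)\right) - 519 = \left(2 i - 171\right) - 519 = \left(-171 + 2 i\right) - 519 = -690 + 2 i$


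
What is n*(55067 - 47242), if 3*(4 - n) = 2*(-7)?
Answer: 203450/3 ≈ 67817.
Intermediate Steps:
n = 26/3 (n = 4 - 2*(-7)/3 = 4 - ⅓*(-14) = 4 + 14/3 = 26/3 ≈ 8.6667)
n*(55067 - 47242) = 26*(55067 - 47242)/3 = (26/3)*7825 = 203450/3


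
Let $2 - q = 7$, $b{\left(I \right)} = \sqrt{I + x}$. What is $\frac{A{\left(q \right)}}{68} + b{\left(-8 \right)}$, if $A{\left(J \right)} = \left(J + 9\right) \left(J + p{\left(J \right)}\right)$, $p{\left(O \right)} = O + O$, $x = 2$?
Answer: $- \frac{15}{17} + i \sqrt{6} \approx -0.88235 + 2.4495 i$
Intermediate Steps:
$b{\left(I \right)} = \sqrt{2 + I}$ ($b{\left(I \right)} = \sqrt{I + 2} = \sqrt{2 + I}$)
$q = -5$ ($q = 2 - 7 = -5$)
$p{\left(O \right)} = 2 O$
$A{\left(J \right)} = 3 J \left(9 + J\right)$ ($A{\left(J \right)} = \left(J + 9\right) \left(J + 2 J\right) = \left(9 + J\right) 3 J = 3 J \left(9 + J\right)$)
$\frac{A{\left(q \right)}}{68} + b{\left(-8 \right)} = \frac{3 \left(-5\right) \left(9 - 5\right)}{68} + \sqrt{2 - 8} = \frac{3 \left(-5\right) 4}{68} + \sqrt{-6} = \frac{1}{68} \left(-60\right) + i \sqrt{6} = - \frac{15}{17} + i \sqrt{6}$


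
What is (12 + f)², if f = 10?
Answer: 484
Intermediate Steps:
(12 + f)² = (12 + 10)² = 22² = 484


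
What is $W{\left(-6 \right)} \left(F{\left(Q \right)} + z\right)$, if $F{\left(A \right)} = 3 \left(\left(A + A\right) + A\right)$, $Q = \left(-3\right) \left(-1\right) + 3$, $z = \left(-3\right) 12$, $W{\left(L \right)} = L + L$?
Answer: $-216$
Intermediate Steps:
$W{\left(L \right)} = 2 L$
$z = -36$
$Q = 6$ ($Q = 3 + 3 = 6$)
$F{\left(A \right)} = 9 A$ ($F{\left(A \right)} = 3 \left(2 A + A\right) = 3 \cdot 3 A = 9 A$)
$W{\left(-6 \right)} \left(F{\left(Q \right)} + z\right) = 2 \left(-6\right) \left(9 \cdot 6 - 36\right) = - 12 \left(54 - 36\right) = \left(-12\right) 18 = -216$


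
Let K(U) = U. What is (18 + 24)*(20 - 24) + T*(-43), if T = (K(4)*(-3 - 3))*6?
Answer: 6024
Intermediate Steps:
T = -144 (T = (4*(-3 - 3))*6 = (4*(-6))*6 = -24*6 = -144)
(18 + 24)*(20 - 24) + T*(-43) = (18 + 24)*(20 - 24) - 144*(-43) = 42*(-4) + 6192 = -168 + 6192 = 6024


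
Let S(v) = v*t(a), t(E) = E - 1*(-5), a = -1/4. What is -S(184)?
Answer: -874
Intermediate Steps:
a = -1/4 (a = -1*1/4 = -1/4 ≈ -0.25000)
t(E) = 5 + E (t(E) = E + 5 = 5 + E)
S(v) = 19*v/4 (S(v) = v*(5 - 1/4) = v*(19/4) = 19*v/4)
-S(184) = -19*184/4 = -1*874 = -874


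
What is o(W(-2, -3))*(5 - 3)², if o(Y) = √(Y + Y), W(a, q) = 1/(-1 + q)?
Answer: 2*I*√2 ≈ 2.8284*I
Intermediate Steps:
o(Y) = √2*√Y (o(Y) = √(2*Y) = √2*√Y)
o(W(-2, -3))*(5 - 3)² = (√2*√(1/(-1 - 3)))*(5 - 3)² = (√2*√(1/(-4)))*2² = (√2*√(-¼))*4 = (√2*(I/2))*4 = (I*√2/2)*4 = 2*I*√2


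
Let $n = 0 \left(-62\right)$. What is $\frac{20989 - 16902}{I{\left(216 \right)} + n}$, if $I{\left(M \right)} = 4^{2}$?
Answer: $\frac{4087}{16} \approx 255.44$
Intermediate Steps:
$I{\left(M \right)} = 16$
$n = 0$
$\frac{20989 - 16902}{I{\left(216 \right)} + n} = \frac{20989 - 16902}{16 + 0} = \frac{4087}{16}$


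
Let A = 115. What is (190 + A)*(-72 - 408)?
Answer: -146400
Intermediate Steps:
(190 + A)*(-72 - 408) = (190 + 115)*(-72 - 408) = 305*(-480) = -146400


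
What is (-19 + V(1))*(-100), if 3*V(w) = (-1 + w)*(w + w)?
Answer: 1900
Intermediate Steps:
V(w) = 2*w*(-1 + w)/3 (V(w) = ((-1 + w)*(w + w))/3 = ((-1 + w)*(2*w))/3 = (2*w*(-1 + w))/3 = 2*w*(-1 + w)/3)
(-19 + V(1))*(-100) = (-19 + (⅔)*1*(-1 + 1))*(-100) = (-19 + (⅔)*1*0)*(-100) = (-19 + 0)*(-100) = -19*(-100) = 1900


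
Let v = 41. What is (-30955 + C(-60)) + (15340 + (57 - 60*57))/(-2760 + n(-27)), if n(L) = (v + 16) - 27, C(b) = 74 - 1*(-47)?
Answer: -12026971/390 ≈ -30838.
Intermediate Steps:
C(b) = 121 (C(b) = 74 + 47 = 121)
n(L) = 30 (n(L) = (41 + 16) - 27 = 57 - 27 = 30)
(-30955 + C(-60)) + (15340 + (57 - 60*57))/(-2760 + n(-27)) = (-30955 + 121) + (15340 + (57 - 60*57))/(-2760 + 30) = -30834 + (15340 + (57 - 3420))/(-2730) = -30834 + (15340 - 3363)*(-1/2730) = -30834 + 11977*(-1/2730) = -30834 - 1711/390 = -12026971/390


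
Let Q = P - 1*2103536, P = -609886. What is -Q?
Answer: 2713422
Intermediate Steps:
Q = -2713422 (Q = -609886 - 1*2103536 = -609886 - 2103536 = -2713422)
-Q = -1*(-2713422) = 2713422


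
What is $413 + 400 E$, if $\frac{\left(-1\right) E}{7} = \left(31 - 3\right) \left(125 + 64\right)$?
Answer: $-14817187$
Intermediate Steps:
$E = -37044$ ($E = - 7 \left(31 - 3\right) \left(125 + 64\right) = - 7 \cdot 28 \cdot 189 = \left(-7\right) 5292 = -37044$)
$413 + 400 E = 413 + 400 \left(-37044\right) = 413 - 14817600 = -14817187$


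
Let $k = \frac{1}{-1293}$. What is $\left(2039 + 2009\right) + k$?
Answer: $\frac{5234063}{1293} \approx 4048.0$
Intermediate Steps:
$k = - \frac{1}{1293} \approx -0.0007734$
$\left(2039 + 2009\right) + k = \left(2039 + 2009\right) - \frac{1}{1293} = 4048 - \frac{1}{1293} = \frac{5234063}{1293}$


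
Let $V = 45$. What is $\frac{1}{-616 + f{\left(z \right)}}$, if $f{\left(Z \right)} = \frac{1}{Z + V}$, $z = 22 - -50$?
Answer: $- \frac{117}{72071} \approx -0.0016234$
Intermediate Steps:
$z = 72$ ($z = 22 + 50 = 72$)
$f{\left(Z \right)} = \frac{1}{45 + Z}$ ($f{\left(Z \right)} = \frac{1}{Z + 45} = \frac{1}{45 + Z}$)
$\frac{1}{-616 + f{\left(z \right)}} = \frac{1}{-616 + \frac{1}{45 + 72}} = \frac{1}{-616 + \frac{1}{117}} = \frac{1}{- \frac{72071}{117}} = - \frac{117}{72071}$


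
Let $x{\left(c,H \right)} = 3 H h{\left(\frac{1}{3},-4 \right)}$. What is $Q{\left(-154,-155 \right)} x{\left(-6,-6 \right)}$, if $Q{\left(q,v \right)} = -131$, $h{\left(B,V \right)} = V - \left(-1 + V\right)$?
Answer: $2358$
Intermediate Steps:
$h{\left(B,V \right)} = 1$
$x{\left(c,H \right)} = 3 H$ ($x{\left(c,H \right)} = 3 H 1 = 3 H$)
$Q{\left(-154,-155 \right)} x{\left(-6,-6 \right)} = - 131 \cdot 3 \left(-6\right) = \left(-131\right) \left(-18\right) = 2358$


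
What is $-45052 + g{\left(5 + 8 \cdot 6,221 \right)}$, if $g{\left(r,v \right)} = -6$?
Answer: $-45058$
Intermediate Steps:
$-45052 + g{\left(5 + 8 \cdot 6,221 \right)} = -45052 - 6 = -45058$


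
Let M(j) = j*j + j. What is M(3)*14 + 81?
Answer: 249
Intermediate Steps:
M(j) = j + j² (M(j) = j² + j = j + j²)
M(3)*14 + 81 = (3*(1 + 3))*14 + 81 = (3*4)*14 + 81 = 12*14 + 81 = 168 + 81 = 249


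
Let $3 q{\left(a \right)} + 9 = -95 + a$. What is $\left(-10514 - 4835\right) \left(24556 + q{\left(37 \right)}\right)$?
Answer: $- \frac{1129701749}{3} \approx -3.7657 \cdot 10^{8}$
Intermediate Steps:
$q{\left(a \right)} = - \frac{104}{3} + \frac{a}{3}$ ($q{\left(a \right)} = -3 + \frac{-95 + a}{3} = -3 + \left(- \frac{95}{3} + \frac{a}{3}\right) = - \frac{104}{3} + \frac{a}{3}$)
$\left(-10514 - 4835\right) \left(24556 + q{\left(37 \right)}\right) = \left(-10514 - 4835\right) \left(24556 + \left(- \frac{104}{3} + \frac{1}{3} \cdot 37\right)\right) = - 15349 \left(24556 + \left(- \frac{104}{3} + \frac{37}{3}\right)\right) = - 15349 \left(24556 - \frac{67}{3}\right) = \left(-15349\right) \frac{73601}{3} = - \frac{1129701749}{3}$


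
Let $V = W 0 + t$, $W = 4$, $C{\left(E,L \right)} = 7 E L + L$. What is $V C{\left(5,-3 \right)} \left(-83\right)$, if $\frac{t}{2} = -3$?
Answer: $-53784$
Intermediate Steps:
$C{\left(E,L \right)} = L + 7 E L$ ($C{\left(E,L \right)} = 7 E L + L = L + 7 E L$)
$t = -6$ ($t = 2 \left(-3\right) = -6$)
$V = -6$ ($V = 4 \cdot 0 - 6 = 0 - 6 = -6$)
$V C{\left(5,-3 \right)} \left(-83\right) = - 6 \left(- 3 \left(1 + 7 \cdot 5\right)\right) \left(-83\right) = - 6 \left(- 3 \left(1 + 35\right)\right) \left(-83\right) = - 6 \left(\left(-3\right) 36\right) \left(-83\right) = \left(-6\right) \left(-108\right) \left(-83\right) = 648 \left(-83\right) = -53784$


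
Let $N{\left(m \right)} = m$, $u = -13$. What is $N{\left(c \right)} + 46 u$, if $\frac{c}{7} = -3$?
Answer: $-619$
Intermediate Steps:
$c = -21$ ($c = 7 \left(-3\right) = -21$)
$N{\left(c \right)} + 46 u = -21 + 46 \left(-13\right) = -21 - 598 = -619$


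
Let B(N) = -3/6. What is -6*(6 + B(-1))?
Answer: -33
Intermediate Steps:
B(N) = -½ (B(N) = -3*⅙ = -½)
-6*(6 + B(-1)) = -6*(6 - ½) = -6*11/2 = -33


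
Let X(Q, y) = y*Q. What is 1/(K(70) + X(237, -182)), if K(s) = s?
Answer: -1/43064 ≈ -2.3221e-5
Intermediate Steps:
X(Q, y) = Q*y
1/(K(70) + X(237, -182)) = 1/(70 + 237*(-182)) = 1/(70 - 43134) = 1/(-43064) = -1/43064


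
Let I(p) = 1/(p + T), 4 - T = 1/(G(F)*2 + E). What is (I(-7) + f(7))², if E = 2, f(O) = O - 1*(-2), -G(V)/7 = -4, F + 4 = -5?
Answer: 2301289/30625 ≈ 75.144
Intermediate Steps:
F = -9 (F = -4 - 5 = -9)
G(V) = 28 (G(V) = -7*(-4) = 28)
f(O) = 2 + O (f(O) = O + 2 = 2 + O)
T = 231/58 (T = 4 - 1/(28*2 + 2) = 4 - 1/(56 + 2) = 4 - 1/58 = 231/58 ≈ 3.9828)
I(p) = 1/(231/58 + p) (I(p) = 1/(p + 231/58) = 1/(231/58 + p))
(I(-7) + f(7))² = (58/(231 + 58*(-7)) + (2 + 7))² = (58/(231 - 406) + 9)² = (58/(-175) + 9)² = (58*(-1/175) + 9)² = (-58/175 + 9)² = (1517/175)² = 2301289/30625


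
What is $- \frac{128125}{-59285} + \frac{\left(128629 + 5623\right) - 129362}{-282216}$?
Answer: $\frac{1195634045}{557705852} \approx 2.1438$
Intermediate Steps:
$- \frac{128125}{-59285} + \frac{\left(128629 + 5623\right) - 129362}{-282216} = \left(-128125\right) \left(- \frac{1}{59285}\right) + \left(134252 - 129362\right) \left(- \frac{1}{282216}\right) = \frac{25625}{11857} + 4890 \left(- \frac{1}{282216}\right) = \frac{25625}{11857} - \frac{815}{47036} = \frac{1195634045}{557705852}$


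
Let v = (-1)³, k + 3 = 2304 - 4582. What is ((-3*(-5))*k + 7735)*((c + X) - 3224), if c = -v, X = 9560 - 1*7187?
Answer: 22508000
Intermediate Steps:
X = 2373 (X = 9560 - 7187 = 2373)
k = -2281 (k = -3 + (2304 - 4582) = -3 - 2278 = -2281)
v = -1
c = 1 (c = -1*(-1) = 1)
((-3*(-5))*k + 7735)*((c + X) - 3224) = (-3*(-5)*(-2281) + 7735)*((1 + 2373) - 3224) = (15*(-2281) + 7735)*(2374 - 3224) = (-34215 + 7735)*(-850) = -26480*(-850) = 22508000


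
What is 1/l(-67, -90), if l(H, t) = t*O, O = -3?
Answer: 1/270 ≈ 0.0037037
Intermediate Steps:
l(H, t) = -3*t (l(H, t) = t*(-3) = -3*t)
1/l(-67, -90) = 1/(-3*(-90)) = 1/270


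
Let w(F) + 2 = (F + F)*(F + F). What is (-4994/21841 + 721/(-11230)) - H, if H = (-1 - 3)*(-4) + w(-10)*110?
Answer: -10742110766261/245274430 ≈ -43796.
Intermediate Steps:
w(F) = -2 + 4*F² (w(F) = -2 + (F + F)*(F + F) = -2 + (2*F)*(2*F) = -2 + 4*F²)
H = 43796 (H = (-1 - 3)*(-4) + (-2 + 4*(-10)²)*110 = -4*(-4) + (-2 + 4*100)*110 = 16 + (-2 + 400)*110 = 16 + 398*110 = 16 + 43780 = 43796)
(-4994/21841 + 721/(-11230)) - H = (-4994/21841 + 721/(-11230)) - 1*43796 = (-4994*1/21841 + 721*(-1/11230)) - 43796 = (-4994/21841 - 721/11230) - 43796 = -71829981/245274430 - 43796 = -10742110766261/245274430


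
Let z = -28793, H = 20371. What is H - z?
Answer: 49164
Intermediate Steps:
H - z = 20371 - 1*(-28793) = 20371 + 28793 = 49164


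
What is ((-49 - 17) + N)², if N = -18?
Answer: 7056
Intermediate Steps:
((-49 - 17) + N)² = ((-49 - 17) - 18)² = (-66 - 18)² = (-84)² = 7056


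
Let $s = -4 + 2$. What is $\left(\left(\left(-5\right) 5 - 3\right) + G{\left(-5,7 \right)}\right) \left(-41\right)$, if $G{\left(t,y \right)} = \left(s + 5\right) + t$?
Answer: $1230$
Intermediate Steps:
$s = -2$
$G{\left(t,y \right)} = 3 + t$ ($G{\left(t,y \right)} = \left(-2 + 5\right) + t = 3 + t$)
$\left(\left(\left(-5\right) 5 - 3\right) + G{\left(-5,7 \right)}\right) \left(-41\right) = \left(\left(\left(-5\right) 5 - 3\right) + \left(3 - 5\right)\right) \left(-41\right) = \left(\left(-25 - 3\right) - 2\right) \left(-41\right) = \left(-28 - 2\right) \left(-41\right) = \left(-30\right) \left(-41\right) = 1230$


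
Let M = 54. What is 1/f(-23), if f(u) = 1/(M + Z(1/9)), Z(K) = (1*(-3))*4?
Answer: 42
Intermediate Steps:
Z(K) = -12 (Z(K) = -3*4 = -12)
f(u) = 1/42 (f(u) = 1/(54 - 12) = 1/42)
1/f(-23) = 1/(1/42) = 42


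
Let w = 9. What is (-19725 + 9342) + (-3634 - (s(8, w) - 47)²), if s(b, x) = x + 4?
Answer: -15173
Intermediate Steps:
s(b, x) = 4 + x
(-19725 + 9342) + (-3634 - (s(8, w) - 47)²) = (-19725 + 9342) + (-3634 - ((4 + 9) - 47)²) = -10383 + (-3634 - (13 - 47)²) = -10383 + (-3634 - 1*(-34)²) = -10383 + (-3634 - 1*1156) = -10383 + (-3634 - 1156) = -10383 - 4790 = -15173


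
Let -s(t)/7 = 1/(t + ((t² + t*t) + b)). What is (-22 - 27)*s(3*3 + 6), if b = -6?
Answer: 343/459 ≈ 0.74728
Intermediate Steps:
s(t) = -7/(-6 + t + 2*t²) (s(t) = -7/(t + ((t² + t*t) - 6)) = -7/(t + ((t² + t²) - 6)) = -7/(t + (2*t² - 6)) = -7/(t + (-6 + 2*t²)) = -7/(-6 + t + 2*t²))
(-22 - 27)*s(3*3 + 6) = (-22 - 27)*(-7/(-6 + (3*3 + 6) + 2*(3*3 + 6)²)) = -(-343)/(-6 + (9 + 6) + 2*(9 + 6)²) = -(-343)/(-6 + 15 + 2*15²) = -(-343)/(-6 + 15 + 2*225) = -(-343)/(-6 + 15 + 450) = -(-343)/459 = -49*(-7/459) = 343/459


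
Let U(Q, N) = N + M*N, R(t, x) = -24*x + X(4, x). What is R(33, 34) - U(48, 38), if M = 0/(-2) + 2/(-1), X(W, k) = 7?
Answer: -771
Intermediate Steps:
M = -2 (M = 0*(-½) + 2*(-1) = 0 - 2 = -2)
R(t, x) = 7 - 24*x (R(t, x) = -24*x + 7 = 7 - 24*x)
U(Q, N) = -N (U(Q, N) = N - 2*N = -N)
R(33, 34) - U(48, 38) = (7 - 24*34) - (-1)*38 = (7 - 816) - 1*(-38) = -809 + 38 = -771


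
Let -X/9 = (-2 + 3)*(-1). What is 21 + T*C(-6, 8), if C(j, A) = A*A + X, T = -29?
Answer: -2096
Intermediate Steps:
X = 9 (X = -9*(-2 + 3)*(-1) = -9*(-1) = 9)
C(j, A) = 9 + A² (C(j, A) = A*A + 9 = A² + 9 = 9 + A²)
21 + T*C(-6, 8) = 21 - 29*(9 + 8²) = 21 - 29*(9 + 64) = 21 - 29*73 = 21 - 2117 = -2096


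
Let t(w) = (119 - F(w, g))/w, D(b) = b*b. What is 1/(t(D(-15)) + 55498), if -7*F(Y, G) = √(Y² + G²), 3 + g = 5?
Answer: 9178069215/509369339469524 - 105*√50629/509369339469524 ≈ 1.8018e-5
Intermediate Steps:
D(b) = b²
g = 2 (g = -3 + 5 = 2)
F(Y, G) = -√(G² + Y²)/7 (F(Y, G) = -√(Y² + G²)/7 = -√(G² + Y²)/7)
t(w) = (119 + √(4 + w²)/7)/w (t(w) = (119 - (-1)*√(2² + w²)/7)/w = (119 - (-1)*√(4 + w²)/7)/w = (119 + √(4 + w²)/7)/w)
1/(t(D(-15)) + 55498) = 1/((833 + √(4 + ((-15)²)²))/(7*((-15)²)) + 55498) = 1/((⅐)*(833 + √(4 + 225²))/225 + 55498) = 1/((⅐)*(1/225)*(833 + √(4 + 50625)) + 55498) = 1/((⅐)*(1/225)*(833 + √50629) + 55498) = 1/((119/225 + √50629/1575) + 55498) = 1/(12487169/225 + √50629/1575)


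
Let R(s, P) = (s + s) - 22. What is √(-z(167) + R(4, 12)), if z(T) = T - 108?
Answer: I*√73 ≈ 8.544*I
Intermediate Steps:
R(s, P) = -22 + 2*s (R(s, P) = 2*s - 22 = -22 + 2*s)
z(T) = -108 + T
√(-z(167) + R(4, 12)) = √(-(-108 + 167) + (-22 + 2*4)) = √(-1*59 + (-22 + 8)) = √(-59 - 14) = √(-73) = I*√73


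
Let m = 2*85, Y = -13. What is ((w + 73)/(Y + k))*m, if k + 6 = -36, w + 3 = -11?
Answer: -2006/11 ≈ -182.36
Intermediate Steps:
w = -14 (w = -3 - 11 = -14)
k = -42 (k = -6 - 36 = -42)
m = 170
((w + 73)/(Y + k))*m = ((-14 + 73)/(-13 - 42))*170 = (59/(-55))*170 = (59*(-1/55))*170 = -59/55*170 = -2006/11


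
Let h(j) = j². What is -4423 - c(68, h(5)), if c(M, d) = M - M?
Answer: -4423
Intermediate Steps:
c(M, d) = 0
-4423 - c(68, h(5)) = -4423 - 1*0 = -4423 + 0 = -4423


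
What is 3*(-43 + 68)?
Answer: 75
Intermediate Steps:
3*(-43 + 68) = 3*25 = 75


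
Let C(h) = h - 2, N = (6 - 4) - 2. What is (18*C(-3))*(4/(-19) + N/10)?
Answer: 360/19 ≈ 18.947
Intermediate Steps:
N = 0 (N = 2 - 2 = 0)
C(h) = -2 + h
(18*C(-3))*(4/(-19) + N/10) = (18*(-2 - 3))*(4/(-19) + 0/10) = (18*(-5))*(4*(-1/19) + 0*(⅒)) = -90*(-4/19 + 0) = -90*(-4/19) = 360/19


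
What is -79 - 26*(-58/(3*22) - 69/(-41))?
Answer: -135175/1353 ≈ -99.908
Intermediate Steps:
-79 - 26*(-58/(3*22) - 69/(-41)) = -79 - 26*(-58/66 - 69*(-1/41)) = -79 - 26*(-58*1/66 + 69/41) = -79 - 26*(-29/33 + 69/41) = -79 - 26*1088/1353 = -79 - 28288/1353 = -135175/1353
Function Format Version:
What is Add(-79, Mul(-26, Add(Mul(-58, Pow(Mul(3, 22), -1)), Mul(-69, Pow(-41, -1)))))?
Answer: Rational(-135175, 1353) ≈ -99.908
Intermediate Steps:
Add(-79, Mul(-26, Add(Mul(-58, Pow(Mul(3, 22), -1)), Mul(-69, Pow(-41, -1))))) = Add(-79, Mul(-26, Add(Mul(-58, Pow(66, -1)), Mul(-69, Rational(-1, 41))))) = Add(-79, Mul(-26, Add(Mul(-58, Rational(1, 66)), Rational(69, 41)))) = Add(-79, Mul(-26, Add(Rational(-29, 33), Rational(69, 41)))) = Add(-79, Mul(-26, Rational(1088, 1353))) = Add(-79, Rational(-28288, 1353)) = Rational(-135175, 1353)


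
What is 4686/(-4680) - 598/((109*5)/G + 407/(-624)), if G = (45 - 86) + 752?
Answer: -68994078401/13182780 ≈ -5233.6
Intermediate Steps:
G = 711 (G = -41 + 752 = 711)
4686/(-4680) - 598/((109*5)/G + 407/(-624)) = 4686/(-4680) - 598/((109*5)/711 + 407/(-624)) = 4686*(-1/4680) - 598/(545*(1/711) + 407*(-1/624)) = -781/780 - 598/(545/711 - 407/624) = -781/780 - 598/16901/147888 = -781/780 - 598*147888/16901 = -781/780 - 88437024/16901 = -68994078401/13182780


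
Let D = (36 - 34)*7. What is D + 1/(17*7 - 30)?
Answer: 1247/89 ≈ 14.011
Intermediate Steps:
D = 14 (D = 2*7 = 14)
D + 1/(17*7 - 30) = 14 + 1/(17*7 - 30) = 14 + 1/(119 - 30) = 14 + 1/89 = 1247/89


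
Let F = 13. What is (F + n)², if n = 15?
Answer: 784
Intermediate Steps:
(F + n)² = (13 + 15)² = 28² = 784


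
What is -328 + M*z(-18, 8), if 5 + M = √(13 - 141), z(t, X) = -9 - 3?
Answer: -268 - 96*I*√2 ≈ -268.0 - 135.76*I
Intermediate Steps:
z(t, X) = -12
M = -5 + 8*I*√2 (M = -5 + √(13 - 141) = -5 + √(-128) = -5 + 8*I*√2 ≈ -5.0 + 11.314*I)
-328 + M*z(-18, 8) = -328 + (-5 + 8*I*√2)*(-12) = -328 + (60 - 96*I*√2) = -268 - 96*I*√2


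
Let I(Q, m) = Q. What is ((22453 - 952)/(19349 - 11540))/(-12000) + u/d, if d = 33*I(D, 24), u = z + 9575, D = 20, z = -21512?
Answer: -2071493679/114532000 ≈ -18.087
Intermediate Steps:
u = -11937 (u = -21512 + 9575 = -11937)
d = 660 (d = 33*20 = 660)
((22453 - 952)/(19349 - 11540))/(-12000) + u/d = ((22453 - 952)/(19349 - 11540))/(-12000) - 11937/660 = (21501/7809)*(-1/12000) - 11937*1/660 = (21501*(1/7809))*(-1/12000) - 3979/220 = (7167/2603)*(-1/12000) - 3979/220 = -2389/10412000 - 3979/220 = -2071493679/114532000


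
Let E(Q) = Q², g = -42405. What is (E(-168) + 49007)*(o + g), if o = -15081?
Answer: -4439701266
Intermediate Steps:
(E(-168) + 49007)*(o + g) = ((-168)² + 49007)*(-15081 - 42405) = (28224 + 49007)*(-57486) = 77231*(-57486) = -4439701266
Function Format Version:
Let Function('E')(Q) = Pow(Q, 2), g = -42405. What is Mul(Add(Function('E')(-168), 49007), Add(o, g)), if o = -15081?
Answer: -4439701266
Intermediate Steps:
Mul(Add(Function('E')(-168), 49007), Add(o, g)) = Mul(Add(Pow(-168, 2), 49007), Add(-15081, -42405)) = Mul(Add(28224, 49007), -57486) = Mul(77231, -57486) = -4439701266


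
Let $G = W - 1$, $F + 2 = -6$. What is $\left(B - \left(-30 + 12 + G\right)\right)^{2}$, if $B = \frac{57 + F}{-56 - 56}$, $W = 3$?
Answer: $\frac{62001}{256} \approx 242.19$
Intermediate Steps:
$F = -8$ ($F = -2 - 6 = -8$)
$G = 2$ ($G = 3 - 1 = 2$)
$B = - \frac{7}{16}$ ($B = \frac{57 - 8}{-56 - 56} = \frac{49}{-112} = 49 \left(- \frac{1}{112}\right) = - \frac{7}{16} \approx -0.4375$)
$\left(B - \left(-30 + 12 + G\right)\right)^{2} = \left(- \frac{7}{16} + \left(30 - \left(3 \cdot 2^{2} + 2\right)\right)\right)^{2} = \left(- \frac{7}{16} + \left(30 - \left(3 \cdot 4 + 2\right)\right)\right)^{2} = \left(- \frac{7}{16} + \left(30 - \left(12 + 2\right)\right)\right)^{2} = \left(- \frac{7}{16} + \left(30 - 14\right)\right)^{2} = \left(- \frac{7}{16} + 16\right)^{2} = \left(\frac{249}{16}\right)^{2} = \frac{62001}{256}$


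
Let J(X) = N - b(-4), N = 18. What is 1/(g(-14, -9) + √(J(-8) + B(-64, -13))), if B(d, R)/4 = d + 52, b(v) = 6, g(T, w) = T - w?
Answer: -5/61 - 6*I/61 ≈ -0.081967 - 0.098361*I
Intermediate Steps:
J(X) = 12 (J(X) = 18 - 1*6 = 18 - 6 = 12)
B(d, R) = 208 + 4*d (B(d, R) = 4*(d + 52) = 4*(52 + d) = 208 + 4*d)
1/(g(-14, -9) + √(J(-8) + B(-64, -13))) = 1/((-14 - 1*(-9)) + √(12 + (208 + 4*(-64)))) = 1/((-14 + 9) + √(12 + (208 - 256))) = 1/(-5 + √(12 - 48)) = 1/(-5 + √(-36)) = 1/(-5 + 6*I) = (-5 - 6*I)/61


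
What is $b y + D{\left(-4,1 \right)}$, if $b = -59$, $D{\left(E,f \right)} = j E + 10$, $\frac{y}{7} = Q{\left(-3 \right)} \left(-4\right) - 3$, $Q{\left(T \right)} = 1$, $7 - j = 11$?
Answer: $2917$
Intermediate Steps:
$j = -4$ ($j = 7 - 11 = -4$)
$y = -49$ ($y = 7 \left(1 \left(-4\right) - 3\right) = 7 \left(-4 - 3\right) = 7 \left(-7\right) = -49$)
$D{\left(E,f \right)} = 10 - 4 E$ ($D{\left(E,f \right)} = - 4 E + 10 = 10 - 4 E$)
$b y + D{\left(-4,1 \right)} = \left(-59\right) \left(-49\right) + \left(10 - -16\right) = 2891 + \left(10 + 16\right) = 2891 + 26 = 2917$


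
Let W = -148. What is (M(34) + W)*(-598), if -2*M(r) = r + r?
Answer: 108836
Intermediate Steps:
M(r) = -r (M(r) = -(r + r)/2 = -r)
(M(34) + W)*(-598) = (-1*34 - 148)*(-598) = (-34 - 148)*(-598) = -182*(-598) = 108836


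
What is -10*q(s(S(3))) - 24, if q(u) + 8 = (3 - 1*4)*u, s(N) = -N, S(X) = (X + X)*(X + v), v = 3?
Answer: -304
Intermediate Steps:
S(X) = 2*X*(3 + X) (S(X) = (X + X)*(X + 3) = (2*X)*(3 + X) = 2*X*(3 + X))
q(u) = -8 - u (q(u) = -8 + (3 - 1*4)*u = -8 + (3 - 4)*u = -8 - u)
-10*q(s(S(3))) - 24 = -10*(-8 - (-1)*2*3*(3 + 3)) - 24 = -10*(-8 - (-1)*2*3*6) - 24 = -10*(-8 - (-1)*36) - 24 = -10*(-8 - 1*(-36)) - 24 = -10*(-8 + 36) - 24 = -10*28 - 24 = -280 - 24 = -304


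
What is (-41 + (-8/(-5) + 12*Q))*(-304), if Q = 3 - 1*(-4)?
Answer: -67792/5 ≈ -13558.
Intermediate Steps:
Q = 7 (Q = 3 + 4 = 7)
(-41 + (-8/(-5) + 12*Q))*(-304) = (-41 + (-8/(-5) + 12*7))*(-304) = (-41 + (-8*(-⅕) + 84))*(-304) = (-41 + (8/5 + 84))*(-304) = (-41 + 428/5)*(-304) = (223/5)*(-304) = -67792/5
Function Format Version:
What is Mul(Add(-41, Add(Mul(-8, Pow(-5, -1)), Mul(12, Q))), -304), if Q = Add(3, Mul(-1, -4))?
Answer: Rational(-67792, 5) ≈ -13558.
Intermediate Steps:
Q = 7 (Q = Add(3, 4) = 7)
Mul(Add(-41, Add(Mul(-8, Pow(-5, -1)), Mul(12, Q))), -304) = Mul(Add(-41, Add(Mul(-8, Pow(-5, -1)), Mul(12, 7))), -304) = Mul(Add(-41, Add(Mul(-8, Rational(-1, 5)), 84)), -304) = Mul(Add(-41, Add(Rational(8, 5), 84)), -304) = Mul(Add(-41, Rational(428, 5)), -304) = Mul(Rational(223, 5), -304) = Rational(-67792, 5)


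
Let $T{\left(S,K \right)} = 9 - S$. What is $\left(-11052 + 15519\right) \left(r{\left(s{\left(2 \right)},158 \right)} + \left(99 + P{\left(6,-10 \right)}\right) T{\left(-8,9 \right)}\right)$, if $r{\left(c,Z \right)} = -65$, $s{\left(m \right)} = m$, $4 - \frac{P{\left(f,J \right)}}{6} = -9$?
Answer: $13150848$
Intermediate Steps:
$P{\left(f,J \right)} = 78$ ($P{\left(f,J \right)} = 24 - -54 = 24 + 54 = 78$)
$\left(-11052 + 15519\right) \left(r{\left(s{\left(2 \right)},158 \right)} + \left(99 + P{\left(6,-10 \right)}\right) T{\left(-8,9 \right)}\right) = \left(-11052 + 15519\right) \left(-65 + \left(99 + 78\right) \left(9 - -8\right)\right) = 4467 \left(-65 + 177 \left(9 + 8\right)\right) = 4467 \left(-65 + 177 \cdot 17\right) = 4467 \left(-65 + 3009\right) = 4467 \cdot 2944 = 13150848$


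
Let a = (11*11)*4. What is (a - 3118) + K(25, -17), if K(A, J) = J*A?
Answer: -3059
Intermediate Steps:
a = 484 (a = 121*4 = 484)
K(A, J) = A*J
(a - 3118) + K(25, -17) = (484 - 3118) + 25*(-17) = -2634 - 425 = -3059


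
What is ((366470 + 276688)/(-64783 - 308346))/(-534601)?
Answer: 643158/199475136529 ≈ 3.2242e-6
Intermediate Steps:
((366470 + 276688)/(-64783 - 308346))/(-534601) = (643158/(-373129))*(-1/534601) = (643158*(-1/373129))*(-1/534601) = -643158/373129*(-1/534601) = 643158/199475136529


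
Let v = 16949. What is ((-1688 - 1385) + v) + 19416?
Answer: 33292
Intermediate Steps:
((-1688 - 1385) + v) + 19416 = ((-1688 - 1385) + 16949) + 19416 = (-3073 + 16949) + 19416 = 13876 + 19416 = 33292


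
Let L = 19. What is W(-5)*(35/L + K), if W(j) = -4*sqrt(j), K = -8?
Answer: 468*I*sqrt(5)/19 ≈ 55.078*I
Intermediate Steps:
W(-5)*(35/L + K) = (-4*I*sqrt(5))*(35/19 - 8) = -4*I*sqrt(5)*(-117/19) = 468*I*sqrt(5)/19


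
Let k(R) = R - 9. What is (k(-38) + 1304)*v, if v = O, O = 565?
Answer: 710205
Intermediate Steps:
k(R) = -9 + R
v = 565
(k(-38) + 1304)*v = ((-9 - 38) + 1304)*565 = (-47 + 1304)*565 = 1257*565 = 710205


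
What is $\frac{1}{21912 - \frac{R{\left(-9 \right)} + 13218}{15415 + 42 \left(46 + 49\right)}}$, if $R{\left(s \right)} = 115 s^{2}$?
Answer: $\frac{19405}{425179827} \approx 4.564 \cdot 10^{-5}$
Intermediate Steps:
$\frac{1}{21912 - \frac{R{\left(-9 \right)} + 13218}{15415 + 42 \left(46 + 49\right)}} = \frac{1}{21912 - \frac{115 \left(-9\right)^{2} + 13218}{15415 + 42 \left(46 + 49\right)}} = \frac{1}{21912 - \frac{115 \cdot 81 + 13218}{15415 + 42 \cdot 95}} = \frac{1}{21912 - \frac{9315 + 13218}{15415 + 3990}} = \frac{1}{21912 - \frac{22533}{19405}} = \frac{1}{\frac{425179827}{19405}} = \frac{19405}{425179827}$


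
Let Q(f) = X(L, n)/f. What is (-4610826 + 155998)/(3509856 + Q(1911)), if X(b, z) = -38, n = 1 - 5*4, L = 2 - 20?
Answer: -4256588154/3353667389 ≈ -1.2692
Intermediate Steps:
L = -18
n = -19 (n = 1 - 20 = -19)
Q(f) = -38/f
(-4610826 + 155998)/(3509856 + Q(1911)) = (-4610826 + 155998)/(3509856 - 38/1911) = -4454828/(3509856 - 38*1/1911) = -4454828/(3509856 - 38/1911) = -4454828/6707334778/1911 = -4454828*1911/6707334778 = -4256588154/3353667389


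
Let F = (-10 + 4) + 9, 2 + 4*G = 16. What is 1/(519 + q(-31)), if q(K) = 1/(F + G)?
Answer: 13/6749 ≈ 0.0019262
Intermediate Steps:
G = 7/2 (G = -1/2 + (1/4)*16 = -1/2 + 4 = 7/2 ≈ 3.5000)
F = 3 (F = -6 + 9 = 3)
q(K) = 2/13 (q(K) = 1/(3 + 7/2) = 1/(13/2) = 2/13)
1/(519 + q(-31)) = 1/(519 + 2/13) = 1/(6749/13) = 13/6749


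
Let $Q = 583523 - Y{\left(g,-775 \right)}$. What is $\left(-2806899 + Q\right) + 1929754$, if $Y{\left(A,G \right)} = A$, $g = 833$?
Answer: $-294455$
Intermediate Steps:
$Q = 582690$ ($Q = 583523 - 833 = 582690$)
$\left(-2806899 + Q\right) + 1929754 = \left(-2806899 + 582690\right) + 1929754 = -2224209 + 1929754 = -294455$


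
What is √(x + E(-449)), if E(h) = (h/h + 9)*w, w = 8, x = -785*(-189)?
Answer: √148445 ≈ 385.29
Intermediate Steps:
x = 148365
E(h) = 80 (E(h) = (h/h + 9)*8 = (1 + 9)*8 = 10*8 = 80)
√(x + E(-449)) = √(148365 + 80) = √148445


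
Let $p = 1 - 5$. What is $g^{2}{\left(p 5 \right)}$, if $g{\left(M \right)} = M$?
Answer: $400$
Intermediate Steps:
$p = -4$ ($p = 1 - 5 = -4$)
$g^{2}{\left(p 5 \right)} = \left(\left(-4\right) 5\right)^{2} = \left(-20\right)^{2} = 400$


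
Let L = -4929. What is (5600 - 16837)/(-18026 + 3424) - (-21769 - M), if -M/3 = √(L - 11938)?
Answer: 317882175/14602 - 3*I*√16867 ≈ 21770.0 - 389.62*I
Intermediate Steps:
M = -3*I*√16867 (M = -3*√(-4929 - 11938) = -3*I*√16867 ≈ -389.62*I)
(5600 - 16837)/(-18026 + 3424) - (-21769 - M) = (5600 - 16837)/(-18026 + 3424) - (-21769 - (-3)*I*√16867) = -11237/(-14602) - (-21769 + 3*I*√16867) = -11237*(-1/14602) + (21769 - 3*I*√16867) = 11237/14602 + (21769 - 3*I*√16867) = 317882175/14602 - 3*I*√16867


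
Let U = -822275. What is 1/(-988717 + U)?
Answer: -1/1810992 ≈ -5.5218e-7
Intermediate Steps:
1/(-988717 + U) = 1/(-988717 - 822275) = 1/(-1810992) = -1/1810992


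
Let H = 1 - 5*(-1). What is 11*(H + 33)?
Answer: 429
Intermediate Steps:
H = 6 (H = 1 + 5 = 6)
11*(H + 33) = 11*(6 + 33) = 11*39 = 429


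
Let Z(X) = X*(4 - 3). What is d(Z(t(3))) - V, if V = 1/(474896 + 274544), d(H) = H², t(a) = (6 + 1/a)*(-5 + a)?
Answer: 1082191351/6744960 ≈ 160.44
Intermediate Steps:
t(a) = (-5 + a)*(6 + 1/a)
Z(X) = X (Z(X) = X*1 = X)
V = 1/749440 ≈ 1.3343e-6
d(Z(t(3))) - V = (-29 - 5/3 + 6*3)² - 1*1/749440 = (-29 - 5*⅓ + 18)² - 1/749440 = (-29 - 5/3 + 18)² - 1/749440 = (-38/3)² - 1/749440 = 1444/9 - 1/749440 = 1082191351/6744960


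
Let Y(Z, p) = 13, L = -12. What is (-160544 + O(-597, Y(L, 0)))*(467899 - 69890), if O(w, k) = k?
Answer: -63892782779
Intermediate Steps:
(-160544 + O(-597, Y(L, 0)))*(467899 - 69890) = (-160544 + 13)*(467899 - 69890) = -160531*398009 = -63892782779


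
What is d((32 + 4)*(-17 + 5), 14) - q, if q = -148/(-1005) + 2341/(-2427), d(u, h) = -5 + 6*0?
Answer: -1133574/271015 ≈ -4.1827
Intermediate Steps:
d(u, h) = -5 (d(u, h) = -5 + 0 = -5)
q = -221501/271015 (q = -148*(-1/1005) + 2341*(-1/2427) = 148/1005 - 2341/2427 = -221501/271015 ≈ -0.81730)
d((32 + 4)*(-17 + 5), 14) - q = -5 - 1*(-221501/271015) = -5 + 221501/271015 = -1133574/271015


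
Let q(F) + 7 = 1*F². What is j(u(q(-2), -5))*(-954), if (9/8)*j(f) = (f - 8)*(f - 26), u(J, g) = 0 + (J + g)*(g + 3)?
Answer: 67840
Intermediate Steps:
q(F) = -7 + F² (q(F) = -7 + 1*F² = -7 + F²)
u(J, g) = (3 + g)*(J + g) (u(J, g) = 0 + (J + g)*(3 + g) = 0 + (3 + g)*(J + g) = (3 + g)*(J + g))
j(f) = 8*(-26 + f)*(-8 + f)/9 (j(f) = 8*((f - 8)*(f - 26))/9 = 8*((-8 + f)*(-26 + f))/9 = 8*((-26 + f)*(-8 + f))/9 = 8*(-26 + f)*(-8 + f)/9)
j(u(q(-2), -5))*(-954) = (1664/9 - 272*((-5)² + 3*(-7 + (-2)²) + 3*(-5) + (-7 + (-2)²)*(-5))/9 + 8*((-5)² + 3*(-7 + (-2)²) + 3*(-5) + (-7 + (-2)²)*(-5))²/9)*(-954) = (1664/9 - 272*(25 + 3*(-7 + 4) - 15 + (-7 + 4)*(-5))/9 + 8*(25 + 3*(-7 + 4) - 15 + (-7 + 4)*(-5))²/9)*(-954) = (1664/9 - 272*(25 + 3*(-3) - 15 - 3*(-5))/9 + 8*(25 + 3*(-3) - 15 - 3*(-5))²/9)*(-954) = (1664/9 - 272*(25 - 9 - 15 + 15)/9 + 8*(25 - 9 - 15 + 15)²/9)*(-954) = (1664/9 - 272/9*16 + (8/9)*16²)*(-954) = (1664/9 - 4352/9 + (8/9)*256)*(-954) = (1664/9 - 4352/9 + 2048/9)*(-954) = -640/9*(-954) = 67840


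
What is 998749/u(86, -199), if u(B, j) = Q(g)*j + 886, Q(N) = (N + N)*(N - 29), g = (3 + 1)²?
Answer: 998749/83670 ≈ 11.937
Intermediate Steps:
g = 16 (g = 4² = 16)
Q(N) = 2*N*(-29 + N) (Q(N) = (2*N)*(-29 + N) = 2*N*(-29 + N))
u(B, j) = 886 - 416*j (u(B, j) = (2*16*(-29 + 16))*j + 886 = (2*16*(-13))*j + 886 = -416*j + 886 = 886 - 416*j)
998749/u(86, -199) = 998749/(886 - 416*(-199)) = 998749/(886 + 82784) = 998749/83670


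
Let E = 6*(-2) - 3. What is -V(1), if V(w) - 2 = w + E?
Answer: 12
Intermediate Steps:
E = -15 (E = -12 - 3 = -15)
V(w) = -13 + w (V(w) = 2 + (w - 15) = 2 + (-15 + w) = -13 + w)
-V(1) = -(-13 + 1) = -1*(-12) = 12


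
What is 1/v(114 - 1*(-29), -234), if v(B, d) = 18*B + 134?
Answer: 1/2708 ≈ 0.00036928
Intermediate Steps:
v(B, d) = 134 + 18*B
1/v(114 - 1*(-29), -234) = 1/(134 + 18*(114 - 1*(-29))) = 1/(134 + 18*(114 + 29)) = 1/(134 + 18*143) = 1/(134 + 2574) = 1/2708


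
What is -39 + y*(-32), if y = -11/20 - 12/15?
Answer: 21/5 ≈ 4.2000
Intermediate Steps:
y = -27/20 (y = -11*1/20 - 12*1/15 = -11/20 - 4/5 = -27/20 ≈ -1.3500)
-39 + y*(-32) = -39 - 27/20*(-32) = -39 + 216/5 = 21/5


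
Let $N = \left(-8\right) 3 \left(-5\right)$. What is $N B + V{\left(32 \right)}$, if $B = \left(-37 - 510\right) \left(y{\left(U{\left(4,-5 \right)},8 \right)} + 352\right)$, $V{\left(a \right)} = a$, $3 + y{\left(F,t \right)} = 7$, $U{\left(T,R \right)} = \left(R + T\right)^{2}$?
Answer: $-23367808$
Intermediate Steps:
$y{\left(F,t \right)} = 4$ ($y{\left(F,t \right)} = -3 + 7 = 4$)
$N = 120$ ($N = \left(-24\right) \left(-5\right) = 120$)
$B = -194732$ ($B = \left(-37 - 510\right) \left(4 + 352\right) = \left(-547\right) 356 = -194732$)
$N B + V{\left(32 \right)} = 120 \left(-194732\right) + 32 = -23367840 + 32 = -23367808$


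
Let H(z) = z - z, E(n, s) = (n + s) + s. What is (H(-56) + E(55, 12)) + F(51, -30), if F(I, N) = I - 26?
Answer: 104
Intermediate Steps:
F(I, N) = -26 + I
E(n, s) = n + 2*s
H(z) = 0
(H(-56) + E(55, 12)) + F(51, -30) = (0 + (55 + 2*12)) + (-26 + 51) = (0 + (55 + 24)) + 25 = (0 + 79) + 25 = 79 + 25 = 104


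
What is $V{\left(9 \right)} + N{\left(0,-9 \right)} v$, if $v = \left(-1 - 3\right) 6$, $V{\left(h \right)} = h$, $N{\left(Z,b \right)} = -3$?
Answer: $81$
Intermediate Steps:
$v = -24$ ($v = \left(-4\right) 6 = -24$)
$V{\left(9 \right)} + N{\left(0,-9 \right)} v = 9 - -72 = 9 + 72 = 81$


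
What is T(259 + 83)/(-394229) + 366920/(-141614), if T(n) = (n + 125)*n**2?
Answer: -358178047096/2537652073 ≈ -141.15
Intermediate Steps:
T(n) = n**2*(125 + n) (T(n) = (125 + n)*n**2 = n**2*(125 + n))
T(259 + 83)/(-394229) + 366920/(-141614) = ((259 + 83)**2*(125 + (259 + 83)))/(-394229) + 366920/(-141614) = (342**2*(125 + 342))*(-1/394229) + 366920*(-1/141614) = (116964*467)*(-1/394229) - 183460/70807 = 54622188*(-1/394229) - 183460/70807 = -54622188/394229 - 183460/70807 = -358178047096/2537652073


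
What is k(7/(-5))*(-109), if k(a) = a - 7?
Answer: 4578/5 ≈ 915.60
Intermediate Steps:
k(a) = -7 + a
k(7/(-5))*(-109) = (-7 + 7/(-5))*(-109) = (-7 + 7*(-⅕))*(-109) = (-7 - 7/5)*(-109) = -42/5*(-109) = 4578/5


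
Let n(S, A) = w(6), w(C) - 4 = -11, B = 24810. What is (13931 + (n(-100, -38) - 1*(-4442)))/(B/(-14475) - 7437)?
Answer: -17723190/7178359 ≈ -2.4690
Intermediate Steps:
w(C) = -7 (w(C) = 4 - 11 = -7)
n(S, A) = -7
(13931 + (n(-100, -38) - 1*(-4442)))/(B/(-14475) - 7437) = (13931 + (-7 - 1*(-4442)))/(24810/(-14475) - 7437) = (13931 + (-7 + 4442))/(24810*(-1/14475) - 7437) = (13931 + 4435)/(-1654/965 - 7437) = 18366/(-7178359/965) = 18366*(-965/7178359) = -17723190/7178359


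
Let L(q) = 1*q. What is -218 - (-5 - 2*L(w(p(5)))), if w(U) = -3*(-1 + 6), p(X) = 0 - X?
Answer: -243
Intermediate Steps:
p(X) = -X
w(U) = -15 (w(U) = -3*5 = -15)
L(q) = q
-218 - (-5 - 2*L(w(p(5)))) = -218 - (-5 - 2*(-15)) = -218 - (-5 + 30) = -218 - 1*25 = -218 - 25 = -243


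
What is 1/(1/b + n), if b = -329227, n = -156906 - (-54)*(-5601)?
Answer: -329227/151233714721 ≈ -2.1769e-6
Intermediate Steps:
n = -459360 (n = -156906 - 1*302454 = -156906 - 302454 = -459360)
1/(1/b + n) = 1/(1/(-329227) - 459360) = 1/(-1/329227 - 459360) = 1/(-151233714721/329227) = -329227/151233714721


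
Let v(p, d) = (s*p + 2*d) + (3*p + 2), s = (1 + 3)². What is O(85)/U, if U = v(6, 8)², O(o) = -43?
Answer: -43/17424 ≈ -0.0024679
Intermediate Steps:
s = 16 (s = 4² = 16)
v(p, d) = 2 + 2*d + 19*p (v(p, d) = (16*p + 2*d) + (3*p + 2) = (2*d + 16*p) + (2 + 3*p) = 2 + 2*d + 19*p)
U = 17424 (U = (2 + 2*8 + 19*6)² = (2 + 16 + 114)² = 132² = 17424)
O(85)/U = -43/17424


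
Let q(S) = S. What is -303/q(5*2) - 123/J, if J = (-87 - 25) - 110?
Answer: -5503/185 ≈ -29.746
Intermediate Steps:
J = -222 (J = -112 - 110 = -222)
-303/q(5*2) - 123/J = -303/(5*2) - 123/(-222) = -303/10 - 123*(-1/222) = -303*1/10 + 41/74 = -303/10 + 41/74 = -5503/185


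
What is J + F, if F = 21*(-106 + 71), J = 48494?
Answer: 47759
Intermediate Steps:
F = -735 (F = 21*(-35) = -735)
J + F = 48494 - 735 = 47759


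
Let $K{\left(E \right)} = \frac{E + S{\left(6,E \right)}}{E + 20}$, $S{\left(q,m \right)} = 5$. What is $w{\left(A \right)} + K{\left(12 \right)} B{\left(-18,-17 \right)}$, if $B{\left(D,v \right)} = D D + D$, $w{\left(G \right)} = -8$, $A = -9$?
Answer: $\frac{2473}{16} \approx 154.56$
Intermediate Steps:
$B{\left(D,v \right)} = D + D^{2}$ ($B{\left(D,v \right)} = D^{2} + D = D + D^{2}$)
$K{\left(E \right)} = \frac{5 + E}{20 + E}$ ($K{\left(E \right)} = \frac{E + 5}{E + 20} = \frac{5 + E}{20 + E}$)
$w{\left(A \right)} + K{\left(12 \right)} B{\left(-18,-17 \right)} = -8 + \frac{5 + 12}{20 + 12} \left(- 18 \left(1 - 18\right)\right) = -8 + \frac{1}{32} \cdot 17 \left(\left(-18\right) \left(-17\right)\right) = -8 + \frac{1}{32} \cdot 17 \cdot 306 = -8 + \frac{17}{32} \cdot 306 = -8 + \frac{2601}{16} = \frac{2473}{16}$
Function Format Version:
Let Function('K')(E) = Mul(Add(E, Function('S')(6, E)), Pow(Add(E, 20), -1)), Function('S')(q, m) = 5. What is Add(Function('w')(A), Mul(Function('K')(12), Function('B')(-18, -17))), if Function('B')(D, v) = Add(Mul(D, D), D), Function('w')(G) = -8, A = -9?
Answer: Rational(2473, 16) ≈ 154.56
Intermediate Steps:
Function('B')(D, v) = Add(D, Pow(D, 2)) (Function('B')(D, v) = Add(Pow(D, 2), D) = Add(D, Pow(D, 2)))
Function('K')(E) = Mul(Pow(Add(20, E), -1), Add(5, E)) (Function('K')(E) = Mul(Add(E, 5), Pow(Add(E, 20), -1)) = Mul(Add(5, E), Pow(Add(20, E), -1)) = Mul(Pow(Add(20, E), -1), Add(5, E)))
Add(Function('w')(A), Mul(Function('K')(12), Function('B')(-18, -17))) = Add(-8, Mul(Mul(Pow(Add(20, 12), -1), Add(5, 12)), Mul(-18, Add(1, -18)))) = Add(-8, Mul(Mul(Pow(32, -1), 17), Mul(-18, -17))) = Add(-8, Mul(Mul(Rational(1, 32), 17), 306)) = Add(-8, Mul(Rational(17, 32), 306)) = Add(-8, Rational(2601, 16)) = Rational(2473, 16)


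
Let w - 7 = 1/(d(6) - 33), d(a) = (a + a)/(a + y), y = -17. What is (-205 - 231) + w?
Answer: -160886/375 ≈ -429.03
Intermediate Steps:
d(a) = 2*a/(-17 + a) (d(a) = (a + a)/(a - 17) = (2*a)/(-17 + a) = 2*a/(-17 + a))
w = 2614/375 (w = 7 + 1/(2*6/(-17 + 6) - 33) = 7 + 1/(2*6/(-11) - 33) = 7 + 1/(2*6*(-1/11) - 33) = 7 + 1/(-12/11 - 33) = 7 + 1/(-375/11) = 7 - 11/375 = 2614/375 ≈ 6.9707)
(-205 - 231) + w = (-205 - 231) + 2614/375 = -436 + 2614/375 = -160886/375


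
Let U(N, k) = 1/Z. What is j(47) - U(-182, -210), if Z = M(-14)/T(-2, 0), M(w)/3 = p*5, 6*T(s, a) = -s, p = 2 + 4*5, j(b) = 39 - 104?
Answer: -64351/990 ≈ -65.001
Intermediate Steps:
j(b) = -65
p = 22 (p = 2 + 20 = 22)
T(s, a) = -s/6 (T(s, a) = (-s)/6 = -s/6)
M(w) = 330 (M(w) = 3*(22*5) = 3*110 = 330)
Z = 990 (Z = 330/((-1/6*(-2))) = 330/(1/3) = 330*3 = 990)
U(N, k) = 1/990
j(47) - U(-182, -210) = -65 - 1*1/990 = -65 - 1/990 = -64351/990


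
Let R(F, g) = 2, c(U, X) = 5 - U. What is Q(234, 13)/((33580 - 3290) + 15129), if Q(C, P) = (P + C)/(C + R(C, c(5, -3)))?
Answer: 247/10718884 ≈ 2.3043e-5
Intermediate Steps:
Q(C, P) = (C + P)/(2 + C) (Q(C, P) = (P + C)/(C + 2) = (C + P)/(2 + C))
Q(234, 13)/((33580 - 3290) + 15129) = ((234 + 13)/(2 + 234))/((33580 - 3290) + 15129) = (247/236)/(30290 + 15129) = ((1/236)*247)/45419 = (247/236)*(1/45419) = 247/10718884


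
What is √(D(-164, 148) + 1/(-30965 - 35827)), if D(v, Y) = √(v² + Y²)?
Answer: √(-138 + 184345920*√122)/3036 ≈ 14.863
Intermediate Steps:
D(v, Y) = √(Y² + v²)
√(D(-164, 148) + 1/(-30965 - 35827)) = √(√(148² + (-164)²) + 1/(-30965 - 35827)) = √(√(21904 + 26896) + 1/(-66792)) = √(√48800 - 1/66792) = √(20*√122 - 1/66792) = √(-1/66792 + 20*√122)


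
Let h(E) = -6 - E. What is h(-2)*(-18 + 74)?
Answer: -224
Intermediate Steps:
h(-2)*(-18 + 74) = (-6 - 1*(-2))*(-18 + 74) = (-6 + 2)*56 = -4*56 = -224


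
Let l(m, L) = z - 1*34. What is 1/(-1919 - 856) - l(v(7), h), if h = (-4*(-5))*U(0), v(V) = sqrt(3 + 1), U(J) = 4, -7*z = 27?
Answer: 735368/19425 ≈ 37.857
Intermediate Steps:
z = -27/7 (z = -1/7*27 = -27/7 ≈ -3.8571)
v(V) = 2 (v(V) = sqrt(4) = 2)
h = 80 (h = -4*(-5)*4 = 20*4 = 80)
l(m, L) = -265/7 (l(m, L) = -27/7 - 1*34 = -27/7 - 34 = -265/7)
1/(-1919 - 856) - l(v(7), h) = 1/(-1919 - 856) - 1*(-265/7) = 1/(-2775) + 265/7 = -1/2775 + 265/7 = 735368/19425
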